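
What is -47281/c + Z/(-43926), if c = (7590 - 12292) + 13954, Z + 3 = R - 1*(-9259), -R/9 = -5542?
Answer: -437328829/67733892 ≈ -6.4566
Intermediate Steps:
R = 49878 (R = -9*(-5542) = 49878)
Z = 59134 (Z = -3 + (49878 - 1*(-9259)) = -3 + (49878 + 9259) = -3 + 59137 = 59134)
c = 9252 (c = -4702 + 13954 = 9252)
-47281/c + Z/(-43926) = -47281/9252 + 59134/(-43926) = -47281*1/9252 + 59134*(-1/43926) = -47281/9252 - 29567/21963 = -437328829/67733892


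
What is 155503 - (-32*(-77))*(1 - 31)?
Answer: 229423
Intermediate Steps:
155503 - (-32*(-77))*(1 - 31) = 155503 - 2464*(-30) = 155503 - 1*(-73920) = 155503 + 73920 = 229423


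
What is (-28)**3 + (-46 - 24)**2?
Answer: -17052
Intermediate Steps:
(-28)**3 + (-46 - 24)**2 = -21952 + (-70)**2 = -21952 + 4900 = -17052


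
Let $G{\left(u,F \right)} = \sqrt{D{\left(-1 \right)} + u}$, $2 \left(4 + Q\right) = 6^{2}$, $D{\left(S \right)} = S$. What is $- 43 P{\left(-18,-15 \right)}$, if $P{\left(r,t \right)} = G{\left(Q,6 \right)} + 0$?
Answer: $- 43 \sqrt{13} \approx -155.04$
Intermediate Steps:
$Q = 14$ ($Q = -4 + \frac{6^{2}}{2} = -4 + \frac{1}{2} \cdot 36 = -4 + 18 = 14$)
$G{\left(u,F \right)} = \sqrt{-1 + u}$
$P{\left(r,t \right)} = \sqrt{13}$ ($P{\left(r,t \right)} = \sqrt{-1 + 14} + 0 = \sqrt{13} + 0 = \sqrt{13}$)
$- 43 P{\left(-18,-15 \right)} = - 43 \sqrt{13}$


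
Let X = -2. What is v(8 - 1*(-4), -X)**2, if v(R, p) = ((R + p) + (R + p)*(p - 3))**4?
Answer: 0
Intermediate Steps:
v(R, p) = (R + p + (-3 + p)*(R + p))**4 (v(R, p) = ((R + p) + (R + p)*(-3 + p))**4 = ((R + p) + (-3 + p)*(R + p))**4 = (R + p + (-3 + p)*(R + p))**4)
v(8 - 1*(-4), -X)**2 = (((-1*(-2))**2 - 2*(8 - 1*(-4)) - (-2)*(-2) + (8 - 1*(-4))*(-1*(-2)))**4)**2 = ((2**2 - 2*(8 + 4) - 2*2 + (8 + 4)*2)**4)**2 = ((4 - 2*12 - 4 + 12*2)**4)**2 = ((4 - 24 - 4 + 24)**4)**2 = (0**4)**2 = 0**2 = 0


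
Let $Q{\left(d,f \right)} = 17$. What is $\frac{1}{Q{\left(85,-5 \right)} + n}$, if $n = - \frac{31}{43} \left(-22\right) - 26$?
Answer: $\frac{43}{295} \approx 0.14576$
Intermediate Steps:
$n = - \frac{436}{43}$ ($n = \left(-31\right) \frac{1}{43} \left(-22\right) - 26 = \left(- \frac{31}{43}\right) \left(-22\right) - 26 = \frac{682}{43} - 26 = - \frac{436}{43} \approx -10.14$)
$\frac{1}{Q{\left(85,-5 \right)} + n} = \frac{1}{17 - \frac{436}{43}} = \frac{1}{\frac{295}{43}} = \frac{43}{295}$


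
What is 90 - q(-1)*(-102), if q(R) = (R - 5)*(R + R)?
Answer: 1314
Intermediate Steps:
q(R) = 2*R*(-5 + R) (q(R) = (-5 + R)*(2*R) = 2*R*(-5 + R))
90 - q(-1)*(-102) = 90 - 2*(-1)*(-5 - 1)*(-102) = 90 - 2*(-1)*(-6)*(-102) = 90 - 1*12*(-102) = 90 - 12*(-102) = 90 + 1224 = 1314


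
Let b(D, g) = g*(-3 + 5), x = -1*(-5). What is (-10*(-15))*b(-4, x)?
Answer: 1500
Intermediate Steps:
x = 5
b(D, g) = 2*g (b(D, g) = g*2 = 2*g)
(-10*(-15))*b(-4, x) = (-10*(-15))*(2*5) = 150*10 = 1500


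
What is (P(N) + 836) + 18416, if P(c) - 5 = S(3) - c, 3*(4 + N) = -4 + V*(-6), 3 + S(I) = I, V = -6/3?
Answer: 57775/3 ≈ 19258.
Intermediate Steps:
V = -2 (V = -6*⅓ = -2)
S(I) = -3 + I
N = -4/3 (N = -4 + (-4 - 2*(-6))/3 = -4 + (-4 + 12)/3 = -4 + (⅓)*8 = -4 + 8/3 = -4/3 ≈ -1.3333)
P(c) = 5 - c (P(c) = 5 + ((-3 + 3) - c) = 5 + (0 - c) = 5 - c)
(P(N) + 836) + 18416 = ((5 - 1*(-4/3)) + 836) + 18416 = ((5 + 4/3) + 836) + 18416 = (19/3 + 836) + 18416 = 2527/3 + 18416 = 57775/3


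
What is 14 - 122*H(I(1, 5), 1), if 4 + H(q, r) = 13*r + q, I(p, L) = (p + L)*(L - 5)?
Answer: -1084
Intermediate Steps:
I(p, L) = (-5 + L)*(L + p) (I(p, L) = (L + p)*(-5 + L) = (-5 + L)*(L + p))
H(q, r) = -4 + q + 13*r (H(q, r) = -4 + (13*r + q) = -4 + (q + 13*r) = -4 + q + 13*r)
14 - 122*H(I(1, 5), 1) = 14 - 122*(-4 + (5² - 5*5 - 5*1 + 5*1) + 13*1) = 14 - 122*(-4 + (25 - 25 - 5 + 5) + 13) = 14 - 122*(-4 + 0 + 13) = 14 - 122*9 = 14 - 1098 = -1084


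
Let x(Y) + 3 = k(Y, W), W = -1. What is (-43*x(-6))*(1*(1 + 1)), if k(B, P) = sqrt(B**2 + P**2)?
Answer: 258 - 86*sqrt(37) ≈ -265.12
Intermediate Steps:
x(Y) = -3 + sqrt(1 + Y**2) (x(Y) = -3 + sqrt(Y**2 + (-1)**2) = -3 + sqrt(Y**2 + 1) = -3 + sqrt(1 + Y**2))
(-43*x(-6))*(1*(1 + 1)) = (-43*(-3 + sqrt(1 + (-6)**2)))*(1*(1 + 1)) = (-43*(-3 + sqrt(1 + 36)))*(1*2) = -43*(-3 + sqrt(37))*2 = (129 - 43*sqrt(37))*2 = 258 - 86*sqrt(37)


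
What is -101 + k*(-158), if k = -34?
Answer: 5271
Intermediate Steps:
-101 + k*(-158) = -101 - 34*(-158) = -101 + 5372 = 5271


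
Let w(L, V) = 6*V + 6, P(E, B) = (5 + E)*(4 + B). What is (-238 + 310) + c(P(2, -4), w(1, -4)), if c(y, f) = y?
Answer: 72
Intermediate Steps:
P(E, B) = (4 + B)*(5 + E)
w(L, V) = 6 + 6*V
(-238 + 310) + c(P(2, -4), w(1, -4)) = (-238 + 310) + (20 + 4*2 + 5*(-4) - 4*2) = 72 + (20 + 8 - 20 - 8) = 72 + 0 = 72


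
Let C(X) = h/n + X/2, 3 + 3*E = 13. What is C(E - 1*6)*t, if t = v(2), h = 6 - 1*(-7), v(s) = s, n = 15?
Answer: -14/15 ≈ -0.93333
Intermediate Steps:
E = 10/3 (E = -1 + (1/3)*13 = -1 + 13/3 = 10/3 ≈ 3.3333)
h = 13 (h = 6 + 7 = 13)
C(X) = 13/15 + X/2
t = 2
C(E - 1*6)*t = (13/15 + (10/3 - 1*6)/2)*2 = (13/15 + (10/3 - 6)/2)*2 = (13/15 + (1/2)*(-8/3))*2 = (13/15 - 4/3)*2 = -7/15*2 = -14/15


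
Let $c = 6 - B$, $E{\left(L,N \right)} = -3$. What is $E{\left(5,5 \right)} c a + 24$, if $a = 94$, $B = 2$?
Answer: $-1104$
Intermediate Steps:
$c = 4$ ($c = 6 - 2 = 4$)
$E{\left(5,5 \right)} c a + 24 = \left(-3\right) 4 \cdot 94 + 24 = \left(-12\right) 94 + 24 = -1128 + 24 = -1104$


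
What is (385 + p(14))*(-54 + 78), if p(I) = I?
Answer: 9576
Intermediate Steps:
(385 + p(14))*(-54 + 78) = (385 + 14)*(-54 + 78) = 399*24 = 9576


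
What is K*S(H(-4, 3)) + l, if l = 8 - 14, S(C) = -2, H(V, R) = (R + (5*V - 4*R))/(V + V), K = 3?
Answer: -12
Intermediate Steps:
H(V, R) = (-3*R + 5*V)/(2*V) (H(V, R) = (R + (-4*R + 5*V))/((2*V)) = (-3*R + 5*V)*(1/(2*V)) = (-3*R + 5*V)/(2*V))
l = -6
K*S(H(-4, 3)) + l = 3*(-2) - 6 = -6 - 6 = -12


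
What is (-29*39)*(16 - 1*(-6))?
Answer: -24882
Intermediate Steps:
(-29*39)*(16 - 1*(-6)) = -1131*(16 + 6) = -1131*22 = -24882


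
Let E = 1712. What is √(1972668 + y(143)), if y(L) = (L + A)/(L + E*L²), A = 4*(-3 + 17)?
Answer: √2417737898026120072117/35008831 ≈ 1404.5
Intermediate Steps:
A = 56 (A = 4*14 = 56)
y(L) = (56 + L)/(L + 1712*L²) (y(L) = (L + 56)/(L + 1712*L²) = (56 + L)/(L + 1712*L²))
√(1972668 + y(143)) = √(1972668 + (56 + 143)/(143*(1 + 1712*143))) = √(1972668 + (1/143)*199/(1 + 244816)) = √(1972668 + (1/143)*199/244817) = √(1972668 + (1/143)*(1/244817)*199) = √(1972668 + 199/35008831) = √(69060800631307/35008831) = √2417737898026120072117/35008831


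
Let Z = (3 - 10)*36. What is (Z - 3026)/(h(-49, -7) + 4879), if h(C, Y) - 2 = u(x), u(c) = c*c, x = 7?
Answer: -1639/2465 ≈ -0.66491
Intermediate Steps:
u(c) = c**2
h(C, Y) = 51 (h(C, Y) = 2 + 7**2 = 2 + 49 = 51)
Z = -252 (Z = -7*36 = -252)
(Z - 3026)/(h(-49, -7) + 4879) = (-252 - 3026)/(51 + 4879) = -3278/4930 = -3278*1/4930 = -1639/2465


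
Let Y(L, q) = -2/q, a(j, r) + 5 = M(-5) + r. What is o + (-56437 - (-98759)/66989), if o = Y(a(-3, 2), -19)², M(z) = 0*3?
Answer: -1364781687718/24183029 ≈ -56436.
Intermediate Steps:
M(z) = 0
a(j, r) = -5 + r (a(j, r) = -5 + (0 + r) = -5 + r)
o = 4/361 (o = (-2/(-19))² = (-2*(-1/19))² = (2/19)² = 4/361 ≈ 0.011080)
o + (-56437 - (-98759)/66989) = 4/361 + (-56437 - (-98759)/66989) = 4/361 + (-56437 - 1*(-98759/66989)) = 4/361 + (-56437 + 98759/66989) = 4/361 - 3780559434/66989 = -1364781687718/24183029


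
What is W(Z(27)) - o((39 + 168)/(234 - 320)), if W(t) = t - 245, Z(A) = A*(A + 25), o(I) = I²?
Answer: 8529115/7396 ≈ 1153.2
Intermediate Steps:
Z(A) = A*(25 + A)
W(t) = -245 + t
W(Z(27)) - o((39 + 168)/(234 - 320)) = (-245 + 27*(25 + 27)) - ((39 + 168)/(234 - 320))² = (-245 + 27*52) - (207/(-86))² = (-245 + 1404) - (207*(-1/86))² = 1159 - (-207/86)² = 1159 - 1*42849/7396 = 1159 - 42849/7396 = 8529115/7396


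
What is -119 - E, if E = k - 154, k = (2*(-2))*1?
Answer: 39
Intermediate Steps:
k = -4 (k = -4*1 = -4)
E = -158 (E = -4 - 154 = -158)
-119 - E = -119 - 1*(-158) = -119 + 158 = 39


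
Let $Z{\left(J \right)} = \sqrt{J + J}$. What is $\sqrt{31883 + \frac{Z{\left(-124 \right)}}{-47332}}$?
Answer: $\frac{\sqrt{17857016483948 - 23666 i \sqrt{62}}}{23666} \approx 178.56 - 9.3167 \cdot 10^{-7} i$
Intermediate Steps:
$Z{\left(J \right)} = \sqrt{2} \sqrt{J}$ ($Z{\left(J \right)} = \sqrt{2 J} = \sqrt{2} \sqrt{J}$)
$\sqrt{31883 + \frac{Z{\left(-124 \right)}}{-47332}} = \sqrt{31883 + \frac{\sqrt{2} \sqrt{-124}}{-47332}} = \sqrt{31883 + \sqrt{2} \cdot 2 i \sqrt{31} \left(- \frac{1}{47332}\right)} = \sqrt{31883 + 2 i \sqrt{62} \left(- \frac{1}{47332}\right)} = \sqrt{31883 - \frac{i \sqrt{62}}{23666}}$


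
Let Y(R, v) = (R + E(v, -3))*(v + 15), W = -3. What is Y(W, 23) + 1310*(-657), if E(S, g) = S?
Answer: -859910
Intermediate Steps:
Y(R, v) = (15 + v)*(R + v) (Y(R, v) = (R + v)*(v + 15) = (R + v)*(15 + v) = (15 + v)*(R + v))
Y(W, 23) + 1310*(-657) = (23**2 + 15*(-3) + 15*23 - 3*23) + 1310*(-657) = (529 - 45 + 345 - 69) - 860670 = 760 - 860670 = -859910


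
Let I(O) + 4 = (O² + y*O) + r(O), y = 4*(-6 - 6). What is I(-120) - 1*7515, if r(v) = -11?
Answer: 12630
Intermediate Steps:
y = -48 (y = 4*(-12) = -48)
I(O) = -15 + O² - 48*O (I(O) = -4 + ((O² - 48*O) - 11) = -4 + (-11 + O² - 48*O) = -15 + O² - 48*O)
I(-120) - 1*7515 = (-15 + (-120)² - 48*(-120)) - 1*7515 = (-15 + 14400 + 5760) - 7515 = 20145 - 7515 = 12630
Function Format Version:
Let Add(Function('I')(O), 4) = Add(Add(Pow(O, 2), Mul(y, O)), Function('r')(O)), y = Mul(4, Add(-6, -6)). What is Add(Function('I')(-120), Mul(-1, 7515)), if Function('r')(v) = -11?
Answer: 12630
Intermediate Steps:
y = -48 (y = Mul(4, -12) = -48)
Function('I')(O) = Add(-15, Pow(O, 2), Mul(-48, O)) (Function('I')(O) = Add(-4, Add(Add(Pow(O, 2), Mul(-48, O)), -11)) = Add(-4, Add(-11, Pow(O, 2), Mul(-48, O))) = Add(-15, Pow(O, 2), Mul(-48, O)))
Add(Function('I')(-120), Mul(-1, 7515)) = Add(Add(-15, Pow(-120, 2), Mul(-48, -120)), Mul(-1, 7515)) = Add(Add(-15, 14400, 5760), -7515) = Add(20145, -7515) = 12630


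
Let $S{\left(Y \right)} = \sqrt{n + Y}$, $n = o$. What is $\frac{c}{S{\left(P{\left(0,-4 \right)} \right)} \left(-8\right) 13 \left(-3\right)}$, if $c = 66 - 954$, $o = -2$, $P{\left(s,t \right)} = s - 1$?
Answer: $\frac{37 i \sqrt{3}}{39} \approx 1.6432 i$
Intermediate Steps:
$P{\left(s,t \right)} = -1 + s$
$n = -2$
$S{\left(Y \right)} = \sqrt{-2 + Y}$
$c = -888$ ($c = 66 - 954 = -888$)
$\frac{c}{S{\left(P{\left(0,-4 \right)} \right)} \left(-8\right) 13 \left(-3\right)} = - \frac{888}{\sqrt{-2 + \left(-1 + 0\right)} \left(-8\right) 13 \left(-3\right)} = - \frac{888}{\sqrt{-2 - 1} \left(-8\right) \left(-39\right)} = - \frac{888}{\sqrt{-3} \left(-8\right) \left(-39\right)} = - \frac{888}{i \sqrt{3} \left(-8\right) \left(-39\right)} = - \frac{888}{- 8 i \sqrt{3} \left(-39\right)} = - \frac{888}{312 i \sqrt{3}} = - 888 \left(- \frac{i \sqrt{3}}{936}\right) = \frac{37 i \sqrt{3}}{39}$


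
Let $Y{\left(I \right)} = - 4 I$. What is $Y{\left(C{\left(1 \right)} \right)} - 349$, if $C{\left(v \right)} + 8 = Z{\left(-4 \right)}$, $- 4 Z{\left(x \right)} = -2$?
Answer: $-319$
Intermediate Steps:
$Z{\left(x \right)} = \frac{1}{2}$ ($Z{\left(x \right)} = \left(- \frac{1}{4}\right) \left(-2\right) = \frac{1}{2}$)
$C{\left(v \right)} = - \frac{15}{2}$ ($C{\left(v \right)} = -8 + \frac{1}{2} = - \frac{15}{2}$)
$Y{\left(C{\left(1 \right)} \right)} - 349 = \left(-4\right) \left(- \frac{15}{2}\right) - 349 = 30 - 349 = -319$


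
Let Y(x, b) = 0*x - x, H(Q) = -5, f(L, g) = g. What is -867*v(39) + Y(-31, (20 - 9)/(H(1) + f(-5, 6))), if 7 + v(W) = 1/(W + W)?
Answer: 158311/26 ≈ 6088.9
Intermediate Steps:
Y(x, b) = -x (Y(x, b) = 0 - x = -x)
v(W) = -7 + 1/(2*W) (v(W) = -7 + 1/(W + W) = -7 + 1/(2*W))
-867*v(39) + Y(-31, (20 - 9)/(H(1) + f(-5, 6))) = -867*(-7 + (½)/39) - 1*(-31) = -867*(-7 + (½)*(1/39)) + 31 = -867*(-7 + 1/78) + 31 = -867*(-545/78) + 31 = 157505/26 + 31 = 158311/26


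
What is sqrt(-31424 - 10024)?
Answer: 2*I*sqrt(10362) ≈ 203.59*I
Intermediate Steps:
sqrt(-31424 - 10024) = sqrt(-41448) = 2*I*sqrt(10362)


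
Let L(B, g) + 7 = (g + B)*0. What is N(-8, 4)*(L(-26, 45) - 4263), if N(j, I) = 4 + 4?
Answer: -34160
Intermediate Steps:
N(j, I) = 8
L(B, g) = -7 (L(B, g) = -7 + (g + B)*0 = -7 + (B + g)*0 = -7 + 0 = -7)
N(-8, 4)*(L(-26, 45) - 4263) = 8*(-7 - 4263) = 8*(-4270) = -34160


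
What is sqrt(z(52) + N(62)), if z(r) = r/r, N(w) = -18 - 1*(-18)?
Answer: 1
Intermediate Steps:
N(w) = 0 (N(w) = -18 + 18 = 0)
z(r) = 1
sqrt(z(52) + N(62)) = sqrt(1 + 0) = sqrt(1) = 1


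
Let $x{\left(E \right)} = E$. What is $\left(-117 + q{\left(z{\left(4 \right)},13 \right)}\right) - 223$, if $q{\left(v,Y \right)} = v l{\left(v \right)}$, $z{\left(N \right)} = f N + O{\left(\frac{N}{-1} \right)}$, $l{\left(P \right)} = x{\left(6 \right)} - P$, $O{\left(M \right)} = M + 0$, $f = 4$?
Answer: $-412$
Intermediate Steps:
$O{\left(M \right)} = M$
$l{\left(P \right)} = 6 - P$
$z{\left(N \right)} = 3 N$ ($z{\left(N \right)} = 4 N + \frac{N}{-1} = 4 N + N \left(-1\right) = 4 N - N = 3 N$)
$q{\left(v,Y \right)} = v \left(6 - v\right)$
$\left(-117 + q{\left(z{\left(4 \right)},13 \right)}\right) - 223 = \left(-117 + 3 \cdot 4 \left(6 - 3 \cdot 4\right)\right) - 223 = \left(-117 + 12 \left(6 - 12\right)\right) - 223 = \left(-117 + 12 \left(-6\right)\right) - 223 = \left(-117 - 72\right) - 223 = -189 - 223 = -412$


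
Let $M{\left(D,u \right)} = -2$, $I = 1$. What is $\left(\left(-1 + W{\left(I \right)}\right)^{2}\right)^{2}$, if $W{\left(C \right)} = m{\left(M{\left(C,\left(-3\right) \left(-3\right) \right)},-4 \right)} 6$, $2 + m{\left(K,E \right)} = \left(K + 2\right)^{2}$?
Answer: $28561$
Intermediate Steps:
$m{\left(K,E \right)} = -2 + \left(2 + K\right)^{2}$ ($m{\left(K,E \right)} = -2 + \left(K + 2\right)^{2} = -2 + \left(2 + K\right)^{2}$)
$W{\left(C \right)} = -12$ ($W{\left(C \right)} = \left(-2 + \left(2 - 2\right)^{2}\right) 6 = \left(-2 + 0^{2}\right) 6 = \left(-2 + 0\right) 6 = \left(-2\right) 6 = -12$)
$\left(\left(-1 + W{\left(I \right)}\right)^{2}\right)^{2} = \left(\left(-1 - 12\right)^{2}\right)^{2} = \left(\left(-13\right)^{2}\right)^{2} = 169^{2} = 28561$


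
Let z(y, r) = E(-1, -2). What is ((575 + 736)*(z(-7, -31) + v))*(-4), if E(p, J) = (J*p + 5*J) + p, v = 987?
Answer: -5128632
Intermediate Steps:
E(p, J) = p + 5*J + J*p (E(p, J) = (5*J + J*p) + p = p + 5*J + J*p)
z(y, r) = -9 (z(y, r) = -1 + 5*(-2) - 2*(-1) = -1 - 10 + 2 = -9)
((575 + 736)*(z(-7, -31) + v))*(-4) = ((575 + 736)*(-9 + 987))*(-4) = (1311*978)*(-4) = 1282158*(-4) = -5128632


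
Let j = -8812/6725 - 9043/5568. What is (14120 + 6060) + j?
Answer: 755526184609/37444800 ≈ 20177.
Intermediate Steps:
j = -109879391/37444800 (j = -8812*1/6725 - 9043*1/5568 = -8812/6725 - 9043/5568 = -109879391/37444800 ≈ -2.9344)
(14120 + 6060) + j = (14120 + 6060) - 109879391/37444800 = 20180 - 109879391/37444800 = 755526184609/37444800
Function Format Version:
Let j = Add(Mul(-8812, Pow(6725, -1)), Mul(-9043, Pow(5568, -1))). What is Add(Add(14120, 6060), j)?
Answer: Rational(755526184609, 37444800) ≈ 20177.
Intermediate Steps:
j = Rational(-109879391, 37444800) (j = Add(Mul(-8812, Rational(1, 6725)), Mul(-9043, Rational(1, 5568))) = Add(Rational(-8812, 6725), Rational(-9043, 5568)) = Rational(-109879391, 37444800) ≈ -2.9344)
Add(Add(14120, 6060), j) = Add(Add(14120, 6060), Rational(-109879391, 37444800)) = Add(20180, Rational(-109879391, 37444800)) = Rational(755526184609, 37444800)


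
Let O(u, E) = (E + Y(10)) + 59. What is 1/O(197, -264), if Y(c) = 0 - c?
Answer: -1/215 ≈ -0.0046512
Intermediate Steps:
Y(c) = -c
O(u, E) = 49 + E (O(u, E) = (E - 1*10) + 59 = (E - 10) + 59 = (-10 + E) + 59 = 49 + E)
1/O(197, -264) = 1/(49 - 264) = 1/(-215) = -1/215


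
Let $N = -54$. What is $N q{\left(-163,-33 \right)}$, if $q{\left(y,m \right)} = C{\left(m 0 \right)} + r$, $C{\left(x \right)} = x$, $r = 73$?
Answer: $-3942$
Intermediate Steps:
$q{\left(y,m \right)} = 73$ ($q{\left(y,m \right)} = m 0 + 73 = 0 + 73 = 73$)
$N q{\left(-163,-33 \right)} = \left(-54\right) 73 = -3942$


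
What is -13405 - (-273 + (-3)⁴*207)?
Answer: -29899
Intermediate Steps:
-13405 - (-273 + (-3)⁴*207) = -13405 - (-273 + 81*207) = -13405 - (-273 + 16767) = -13405 - 1*16494 = -13405 - 16494 = -29899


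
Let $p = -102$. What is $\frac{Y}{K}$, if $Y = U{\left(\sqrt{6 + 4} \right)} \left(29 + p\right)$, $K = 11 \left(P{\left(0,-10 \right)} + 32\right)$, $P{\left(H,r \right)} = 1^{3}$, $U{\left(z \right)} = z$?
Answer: $- \frac{73 \sqrt{10}}{363} \approx -0.63594$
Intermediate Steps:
$P{\left(H,r \right)} = 1$
$K = 363$ ($K = 11 \left(1 + 32\right) = 11 \cdot 33 = 363$)
$Y = - 73 \sqrt{10}$ ($Y = \sqrt{6 + 4} \left(29 - 102\right) = \sqrt{10} \left(-73\right) = - 73 \sqrt{10} \approx -230.85$)
$\frac{Y}{K} = \frac{\left(-73\right) \sqrt{10}}{363} = - 73 \sqrt{10} \cdot \frac{1}{363} = - \frac{73 \sqrt{10}}{363}$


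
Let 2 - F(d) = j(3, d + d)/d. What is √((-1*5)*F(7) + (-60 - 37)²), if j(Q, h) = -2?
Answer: √460481/7 ≈ 96.941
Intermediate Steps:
F(d) = 2 + 2/d (F(d) = 2 - (-2)/d = 2 + 2/d)
√((-1*5)*F(7) + (-60 - 37)²) = √((-1*5)*(2 + 2/7) + (-60 - 37)²) = √(-5*(2 + 2*(⅐)) + (-97)²) = √(-5*(2 + 2/7) + 9409) = √(-5*16/7 + 9409) = √(-80/7 + 9409) = √(65783/7) = √460481/7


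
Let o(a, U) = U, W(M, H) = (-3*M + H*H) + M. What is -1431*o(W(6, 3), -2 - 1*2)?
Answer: 5724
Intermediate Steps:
W(M, H) = H**2 - 2*M (W(M, H) = (-3*M + H**2) + M = (H**2 - 3*M) + M = H**2 - 2*M)
-1431*o(W(6, 3), -2 - 1*2) = -1431*(-2 - 1*2) = -1431*(-2 - 2) = -1431*(-4) = 5724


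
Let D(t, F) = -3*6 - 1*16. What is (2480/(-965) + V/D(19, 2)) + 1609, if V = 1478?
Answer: 5128070/3281 ≈ 1563.0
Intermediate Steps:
D(t, F) = -34 (D(t, F) = -18 - 16 = -34)
(2480/(-965) + V/D(19, 2)) + 1609 = (2480/(-965) + 1478/(-34)) + 1609 = (2480*(-1/965) + 1478*(-1/34)) + 1609 = (-496/193 - 739/17) + 1609 = -151059/3281 + 1609 = 5128070/3281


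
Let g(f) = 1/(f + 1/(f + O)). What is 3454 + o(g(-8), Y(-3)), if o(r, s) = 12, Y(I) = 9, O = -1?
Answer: 3466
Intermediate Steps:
g(f) = 1/(f + 1/(-1 + f)) (g(f) = 1/(f + 1/(f - 1)) = 1/(f + 1/(-1 + f)))
3454 + o(g(-8), Y(-3)) = 3454 + 12 = 3466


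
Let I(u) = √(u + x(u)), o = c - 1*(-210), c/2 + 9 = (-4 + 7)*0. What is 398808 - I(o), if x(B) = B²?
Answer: 398808 - 8*√579 ≈ 3.9862e+5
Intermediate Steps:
c = -18 (c = -18 + 2*((-4 + 7)*0) = -18 + 2*(3*0) = -18 + 2*0 = -18 + 0 = -18)
o = 192 (o = -18 - 1*(-210) = -18 + 210 = 192)
I(u) = √(u + u²)
398808 - I(o) = 398808 - √(192*(1 + 192)) = 398808 - √(192*193) = 398808 - √37056 = 398808 - 8*√579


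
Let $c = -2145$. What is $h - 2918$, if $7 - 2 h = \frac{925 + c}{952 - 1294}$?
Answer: $- \frac{997369}{342} \approx -2916.3$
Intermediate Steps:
$h = \frac{587}{342}$ ($h = \frac{7}{2} - \frac{\left(925 - 2145\right) \frac{1}{952 - 1294}}{2} = \frac{7}{2} - \frac{\left(-1220\right) \frac{1}{-342}}{2} = \frac{7}{2} - \frac{\left(-1220\right) \left(- \frac{1}{342}\right)}{2} = \frac{7}{2} - \frac{305}{171} = \frac{587}{342} \approx 1.7164$)
$h - 2918 = \frac{587}{342} - 2918 = - \frac{997369}{342}$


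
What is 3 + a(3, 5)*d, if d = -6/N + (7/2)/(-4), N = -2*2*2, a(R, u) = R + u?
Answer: 2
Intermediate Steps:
N = -8 (N = -4*2 = -8)
d = -⅛ (d = -6/(-8) + (7/2)/(-4) = -6*(-⅛) + (7*(½))*(-¼) = ¾ + (7/2)*(-¼) = ¾ - 7/8 = -⅛ ≈ -0.12500)
3 + a(3, 5)*d = 3 + (3 + 5)*(-⅛) = 3 + 8*(-⅛) = 3 - 1 = 2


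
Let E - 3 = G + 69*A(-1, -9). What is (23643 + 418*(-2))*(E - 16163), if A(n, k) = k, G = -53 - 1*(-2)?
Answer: -383887424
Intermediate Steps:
G = -51 (G = -53 + 2 = -51)
E = -669 (E = 3 + (-51 + 69*(-9)) = 3 + (-51 - 621) = 3 - 672 = -669)
(23643 + 418*(-2))*(E - 16163) = (23643 + 418*(-2))*(-669 - 16163) = (23643 - 836)*(-16832) = 22807*(-16832) = -383887424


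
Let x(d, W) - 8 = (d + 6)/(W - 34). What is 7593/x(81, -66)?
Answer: 759300/713 ≈ 1064.9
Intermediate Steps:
x(d, W) = 8 + (6 + d)/(-34 + W) (x(d, W) = 8 + (d + 6)/(W - 34) = 8 + (6 + d)/(-34 + W))
7593/x(81, -66) = 7593/(((-266 + 81 + 8*(-66))/(-34 - 66))) = 7593/(((-266 + 81 - 528)/(-100))) = 7593/((-1/100*(-713))) = 7593/(713/100) = 7593*(100/713) = 759300/713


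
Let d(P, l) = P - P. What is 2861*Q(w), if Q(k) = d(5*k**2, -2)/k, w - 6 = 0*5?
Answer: 0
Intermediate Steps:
d(P, l) = 0
w = 6 (w = 6 + 0*5 = 6 + 0 = 6)
Q(k) = 0 (Q(k) = 0/k = 0)
2861*Q(w) = 2861*0 = 0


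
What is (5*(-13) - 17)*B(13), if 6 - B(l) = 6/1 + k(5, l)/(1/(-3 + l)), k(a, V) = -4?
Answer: -3280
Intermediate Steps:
B(l) = -12 + 4*l (B(l) = 6 - (6/1 - (-12 + 4*l)) = 6 - (6*1 - 4*(-3 + l)) = 6 - (6 + (12 - 4*l)) = 6 - (18 - 4*l) = 6 + (-18 + 4*l) = -12 + 4*l)
(5*(-13) - 17)*B(13) = (5*(-13) - 17)*(-12 + 4*13) = (-65 - 17)*(-12 + 52) = -82*40 = -3280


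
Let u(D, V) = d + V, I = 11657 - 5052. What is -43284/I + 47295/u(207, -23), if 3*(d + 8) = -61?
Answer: -943816161/1017170 ≈ -927.88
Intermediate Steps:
d = -85/3 (d = -8 + (⅓)*(-61) = -8 - 61/3 = -85/3 ≈ -28.333)
I = 6605
u(D, V) = -85/3 + V
-43284/I + 47295/u(207, -23) = -43284/6605 + 47295/(-85/3 - 23) = -43284*1/6605 + 47295/(-154/3) = -43284/6605 + 47295*(-3/154) = -43284/6605 - 141885/154 = -943816161/1017170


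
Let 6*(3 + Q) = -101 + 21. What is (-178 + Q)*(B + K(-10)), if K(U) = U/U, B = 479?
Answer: -93280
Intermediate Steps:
K(U) = 1
Q = -49/3 (Q = -3 + (-101 + 21)/6 = -3 + (⅙)*(-80) = -3 - 40/3 = -49/3 ≈ -16.333)
(-178 + Q)*(B + K(-10)) = (-178 - 49/3)*(479 + 1) = -583/3*480 = -93280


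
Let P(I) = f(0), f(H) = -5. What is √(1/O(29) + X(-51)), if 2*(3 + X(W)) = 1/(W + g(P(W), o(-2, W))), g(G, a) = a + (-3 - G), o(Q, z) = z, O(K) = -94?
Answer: I*√2664618/940 ≈ 1.7366*I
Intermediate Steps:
P(I) = -5
g(G, a) = -3 + a - G
X(W) = -3 + 1/(2*(2 + 2*W)) (X(W) = -3 + 1/(2*(W + (-3 + W - 1*(-5)))) = -3 + 1/(2*(W + (-3 + W + 5))) = -3 + 1/(2*(W + (2 + W))) = -3 + 1/(2*(2 + 2*W)))
√(1/O(29) + X(-51)) = √(1/(-94) + (-11 - 12*(-51))/(4*(1 - 51))) = √(-1/94 + (¼)*(-11 + 612)/(-50)) = √(-1/94 + (¼)*(-1/50)*601) = √(-1/94 - 601/200) = √(-28347/9400) = I*√2664618/940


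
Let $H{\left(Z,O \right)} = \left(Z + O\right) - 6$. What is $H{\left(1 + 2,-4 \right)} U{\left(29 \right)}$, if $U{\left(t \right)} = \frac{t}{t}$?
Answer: $-7$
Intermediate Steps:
$H{\left(Z,O \right)} = -6 + O + Z$ ($H{\left(Z,O \right)} = \left(O + Z\right) - 6 = -6 + O + Z$)
$U{\left(t \right)} = 1$
$H{\left(1 + 2,-4 \right)} U{\left(29 \right)} = \left(-6 - 4 + \left(1 + 2\right)\right) 1 = \left(-6 - 4 + 3\right) 1 = \left(-7\right) 1 = -7$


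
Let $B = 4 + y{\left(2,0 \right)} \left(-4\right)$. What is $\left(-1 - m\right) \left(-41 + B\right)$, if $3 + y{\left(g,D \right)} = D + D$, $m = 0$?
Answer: $25$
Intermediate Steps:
$y{\left(g,D \right)} = -3 + 2 D$ ($y{\left(g,D \right)} = -3 + \left(D + D\right) = -3 + 2 D$)
$B = 16$ ($B = 4 + \left(-3 + 2 \cdot 0\right) \left(-4\right) = 4 + \left(-3 + 0\right) \left(-4\right) = 4 - -12 = 4 + 12 = 16$)
$\left(-1 - m\right) \left(-41 + B\right) = \left(-1 - 0\right) \left(-41 + 16\right) = \left(-1 + 0\right) \left(-25\right) = \left(-1\right) \left(-25\right) = 25$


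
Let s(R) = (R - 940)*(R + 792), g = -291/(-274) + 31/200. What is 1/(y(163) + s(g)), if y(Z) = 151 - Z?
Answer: -750760000/559068930651991 ≈ -1.3429e-6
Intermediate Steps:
g = 33347/27400 (g = -291*(-1/274) + 31*(1/200) = 291/274 + 31/200 = 33347/27400 ≈ 1.2170)
s(R) = (-940 + R)*(792 + R)
1/(y(163) + s(g)) = 1/((151 - 1*163) + (-744480 + (33347/27400)² - 148*33347/27400)) = 1/((151 - 163) + (-744480 + 1112022409/750760000 - 1233839/6850)) = 1/(-12 - 559059921531991/750760000) = 1/(-559068930651991/750760000) = -750760000/559068930651991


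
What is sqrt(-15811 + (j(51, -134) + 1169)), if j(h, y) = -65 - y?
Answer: I*sqrt(14573) ≈ 120.72*I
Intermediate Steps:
sqrt(-15811 + (j(51, -134) + 1169)) = sqrt(-15811 + ((-65 - 1*(-134)) + 1169)) = sqrt(-15811 + ((-65 + 134) + 1169)) = sqrt(-15811 + (69 + 1169)) = sqrt(-15811 + 1238) = sqrt(-14573) = I*sqrt(14573)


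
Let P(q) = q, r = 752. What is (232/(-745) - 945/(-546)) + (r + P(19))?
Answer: 14961763/19370 ≈ 772.42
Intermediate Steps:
(232/(-745) - 945/(-546)) + (r + P(19)) = (232/(-745) - 945/(-546)) + (752 + 19) = (232*(-1/745) - 945*(-1/546)) + 771 = (-232/745 + 45/26) + 771 = 27493/19370 + 771 = 14961763/19370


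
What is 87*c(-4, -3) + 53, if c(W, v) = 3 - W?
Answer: 662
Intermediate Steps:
87*c(-4, -3) + 53 = 87*(3 - 1*(-4)) + 53 = 87*(3 + 4) + 53 = 87*7 + 53 = 609 + 53 = 662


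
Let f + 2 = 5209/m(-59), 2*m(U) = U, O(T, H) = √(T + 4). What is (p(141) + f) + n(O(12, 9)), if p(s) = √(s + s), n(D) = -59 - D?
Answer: -14253/59 + √282 ≈ -224.78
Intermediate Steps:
O(T, H) = √(4 + T)
m(U) = U/2
p(s) = √2*√s (p(s) = √(2*s) = √2*√s)
f = -10536/59 (f = -2 + 5209/(((½)*(-59))) = -2 + 5209/(-59/2) = -2 + 5209*(-2/59) = -2 - 10418/59 = -10536/59 ≈ -178.58)
(p(141) + f) + n(O(12, 9)) = (√2*√141 - 10536/59) + (-59 - √(4 + 12)) = (√282 - 10536/59) + (-59 - √16) = (-10536/59 + √282) + (-59 - 1*4) = (-10536/59 + √282) + (-59 - 4) = (-10536/59 + √282) - 63 = -14253/59 + √282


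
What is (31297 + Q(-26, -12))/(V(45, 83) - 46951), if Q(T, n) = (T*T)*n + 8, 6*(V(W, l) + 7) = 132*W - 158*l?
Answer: -69579/144461 ≈ -0.48165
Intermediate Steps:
V(W, l) = -7 + 22*W - 79*l/3 (V(W, l) = -7 + (132*W - 158*l)/6 = -7 + (-158*l + 132*W)/6 = -7 + (22*W - 79*l/3) = -7 + 22*W - 79*l/3)
Q(T, n) = 8 + n*T² (Q(T, n) = T²*n + 8 = n*T² + 8 = 8 + n*T²)
(31297 + Q(-26, -12))/(V(45, 83) - 46951) = (31297 + (8 - 12*(-26)²))/((-7 + 22*45 - 79/3*83) - 46951) = (31297 + (8 - 12*676))/((-7 + 990 - 6557/3) - 46951) = (31297 + (8 - 8112))/(-3608/3 - 46951) = (31297 - 8104)/(-144461/3) = 23193*(-3/144461) = -69579/144461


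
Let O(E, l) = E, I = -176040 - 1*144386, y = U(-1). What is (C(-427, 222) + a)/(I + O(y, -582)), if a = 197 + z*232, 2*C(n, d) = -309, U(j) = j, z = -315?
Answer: 146075/640854 ≈ 0.22794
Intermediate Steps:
y = -1
C(n, d) = -309/2 (C(n, d) = (1/2)*(-309) = -309/2)
a = -72883 (a = 197 - 315*232 = 197 - 73080 = -72883)
I = -320426 (I = -176040 - 144386 = -320426)
(C(-427, 222) + a)/(I + O(y, -582)) = (-309/2 - 72883)/(-320426 - 1) = -146075/2/(-320427) = -146075/2*(-1/320427) = 146075/640854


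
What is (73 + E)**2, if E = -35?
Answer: 1444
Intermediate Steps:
(73 + E)**2 = (73 - 35)**2 = 38**2 = 1444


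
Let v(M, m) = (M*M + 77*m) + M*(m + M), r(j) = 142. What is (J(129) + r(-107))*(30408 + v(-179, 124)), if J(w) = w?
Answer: 22179182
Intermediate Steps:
v(M, m) = M² + 77*m + M*(M + m) (v(M, m) = (M² + 77*m) + M*(M + m) = M² + 77*m + M*(M + m))
(J(129) + r(-107))*(30408 + v(-179, 124)) = (129 + 142)*(30408 + (2*(-179)² + 77*124 - 179*124)) = 271*(30408 + (2*32041 + 9548 - 22196)) = 271*(30408 + (64082 + 9548 - 22196)) = 271*(30408 + 51434) = 271*81842 = 22179182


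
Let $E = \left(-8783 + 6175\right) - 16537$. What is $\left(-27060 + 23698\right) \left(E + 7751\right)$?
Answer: $38306628$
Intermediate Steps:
$E = -19145$ ($E = -2608 - 16537 = -19145$)
$\left(-27060 + 23698\right) \left(E + 7751\right) = \left(-27060 + 23698\right) \left(-19145 + 7751\right) = \left(-3362\right) \left(-11394\right) = 38306628$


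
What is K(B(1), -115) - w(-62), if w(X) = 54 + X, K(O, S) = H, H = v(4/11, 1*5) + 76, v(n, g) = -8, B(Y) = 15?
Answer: 76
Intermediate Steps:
H = 68 (H = -8 + 76 = 68)
K(O, S) = 68
K(B(1), -115) - w(-62) = 68 - (54 - 62) = 68 - 1*(-8) = 68 + 8 = 76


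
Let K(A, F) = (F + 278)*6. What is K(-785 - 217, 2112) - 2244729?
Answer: -2230389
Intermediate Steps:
K(A, F) = 1668 + 6*F (K(A, F) = (278 + F)*6 = 1668 + 6*F)
K(-785 - 217, 2112) - 2244729 = (1668 + 6*2112) - 2244729 = (1668 + 12672) - 2244729 = 14340 - 2244729 = -2230389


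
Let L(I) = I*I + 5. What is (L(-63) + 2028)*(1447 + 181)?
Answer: 9771256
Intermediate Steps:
L(I) = 5 + I**2 (L(I) = I**2 + 5 = 5 + I**2)
(L(-63) + 2028)*(1447 + 181) = ((5 + (-63)**2) + 2028)*(1447 + 181) = ((5 + 3969) + 2028)*1628 = (3974 + 2028)*1628 = 6002*1628 = 9771256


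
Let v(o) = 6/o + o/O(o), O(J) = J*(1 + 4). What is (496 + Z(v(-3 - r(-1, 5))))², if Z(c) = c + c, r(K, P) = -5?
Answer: 6310144/25 ≈ 2.5241e+5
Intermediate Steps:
O(J) = 5*J (O(J) = J*5 = 5*J)
v(o) = ⅕ + 6/o (v(o) = 6/o + o/((5*o)) = 6/o + o*(1/(5*o)) = 6/o + ⅕ = ⅕ + 6/o)
Z(c) = 2*c
(496 + Z(v(-3 - r(-1, 5))))² = (496 + 2*((30 + (-3 - 1*(-5)))/(5*(-3 - 1*(-5)))))² = (496 + 2*((30 + (-3 + 5))/(5*(-3 + 5))))² = (496 + 2*((⅕)*(30 + 2)/2))² = (496 + 2*((⅕)*(½)*32))² = (496 + 2*(16/5))² = (496 + 32/5)² = (2512/5)² = 6310144/25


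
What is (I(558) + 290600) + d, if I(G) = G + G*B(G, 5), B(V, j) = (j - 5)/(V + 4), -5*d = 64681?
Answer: 1391109/5 ≈ 2.7822e+5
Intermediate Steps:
d = -64681/5 (d = -⅕*64681 = -64681/5 ≈ -12936.)
B(V, j) = (-5 + j)/(4 + V)
I(G) = G (I(G) = G + G*((-5 + 5)/(4 + G)) = G + G*(0/(4 + G)) = G + G*0 = G + 0 = G)
(I(558) + 290600) + d = (558 + 290600) - 64681/5 = 291158 - 64681/5 = 1391109/5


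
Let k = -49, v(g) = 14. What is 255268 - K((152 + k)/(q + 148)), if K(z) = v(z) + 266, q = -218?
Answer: 254988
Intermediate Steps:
K(z) = 280 (K(z) = 14 + 266 = 280)
255268 - K((152 + k)/(q + 148)) = 255268 - 1*280 = 255268 - 280 = 254988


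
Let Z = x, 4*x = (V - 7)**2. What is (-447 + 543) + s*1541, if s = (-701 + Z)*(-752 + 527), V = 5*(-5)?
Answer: 154292721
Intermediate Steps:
V = -25
x = 256 (x = (-25 - 7)**2/4 = (1/4)*(-32)**2 = (1/4)*1024 = 256)
Z = 256
s = 100125 (s = (-701 + 256)*(-752 + 527) = -445*(-225) = 100125)
(-447 + 543) + s*1541 = (-447 + 543) + 100125*1541 = 96 + 154292625 = 154292721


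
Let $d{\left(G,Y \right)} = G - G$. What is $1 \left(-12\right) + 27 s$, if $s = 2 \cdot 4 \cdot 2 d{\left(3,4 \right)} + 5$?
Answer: $123$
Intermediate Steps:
$d{\left(G,Y \right)} = 0$
$s = 5$ ($s = 2 \cdot 4 \cdot 2 \cdot 0 + 5 = 8 \cdot 0 + 5 = 0 + 5 = 5$)
$1 \left(-12\right) + 27 s = 1 \left(-12\right) + 27 \cdot 5 = -12 + 135 = 123$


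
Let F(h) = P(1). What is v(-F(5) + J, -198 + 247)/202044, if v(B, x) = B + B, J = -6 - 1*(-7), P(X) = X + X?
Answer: -1/101022 ≈ -9.8988e-6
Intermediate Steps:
P(X) = 2*X
F(h) = 2 (F(h) = 2*1 = 2)
J = 1 (J = -6 + 7 = 1)
v(B, x) = 2*B
v(-F(5) + J, -198 + 247)/202044 = (2*(-1*2 + 1))/202044 = (2*(-2 + 1))*(1/202044) = (2*(-1))*(1/202044) = -2*1/202044 = -1/101022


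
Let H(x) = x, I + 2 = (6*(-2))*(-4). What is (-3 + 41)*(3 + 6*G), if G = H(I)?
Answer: 10602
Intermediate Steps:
I = 46 (I = -2 + (6*(-2))*(-4) = -2 - 12*(-4) = -2 + 48 = 46)
G = 46
(-3 + 41)*(3 + 6*G) = (-3 + 41)*(3 + 6*46) = 38*(3 + 276) = 38*279 = 10602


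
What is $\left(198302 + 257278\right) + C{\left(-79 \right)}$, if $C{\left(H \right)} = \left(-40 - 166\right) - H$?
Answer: $455453$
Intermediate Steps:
$C{\left(H \right)} = -206 - H$
$\left(198302 + 257278\right) + C{\left(-79 \right)} = \left(198302 + 257278\right) - 127 = 455580 + \left(-206 + 79\right) = 455580 - 127 = 455453$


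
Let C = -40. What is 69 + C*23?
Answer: -851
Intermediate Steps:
69 + C*23 = 69 - 40*23 = 69 - 920 = -851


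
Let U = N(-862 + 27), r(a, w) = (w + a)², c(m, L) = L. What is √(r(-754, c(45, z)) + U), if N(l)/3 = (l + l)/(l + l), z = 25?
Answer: 2*√132861 ≈ 729.00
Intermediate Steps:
r(a, w) = (a + w)²
N(l) = 3 (N(l) = 3*((l + l)/(l + l)) = 3*((2*l)/((2*l))) = 3*((2*l)*(1/(2*l))) = 3*1 = 3)
U = 3
√(r(-754, c(45, z)) + U) = √((-754 + 25)² + 3) = √((-729)² + 3) = √(531441 + 3) = √531444 = 2*√132861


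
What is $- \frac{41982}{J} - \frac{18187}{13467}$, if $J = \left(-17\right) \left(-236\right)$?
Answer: $- \frac{319168919}{27014802} \approx -11.815$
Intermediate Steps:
$J = 4012$
$- \frac{41982}{J} - \frac{18187}{13467} = - \frac{41982}{4012} - \frac{18187}{13467} = \left(-41982\right) \frac{1}{4012} - \frac{18187}{13467} = - \frac{20991}{2006} - \frac{18187}{13467} = - \frac{319168919}{27014802}$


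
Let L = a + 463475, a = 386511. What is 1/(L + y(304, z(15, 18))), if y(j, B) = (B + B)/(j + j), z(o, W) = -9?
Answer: 304/258395735 ≈ 1.1765e-6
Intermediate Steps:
y(j, B) = B/j (y(j, B) = (2*B)/((2*j)) = (2*B)*(1/(2*j)) = B/j)
L = 849986 (L = 386511 + 463475 = 849986)
1/(L + y(304, z(15, 18))) = 1/(849986 - 9/304) = 1/(258395735/304) = 304/258395735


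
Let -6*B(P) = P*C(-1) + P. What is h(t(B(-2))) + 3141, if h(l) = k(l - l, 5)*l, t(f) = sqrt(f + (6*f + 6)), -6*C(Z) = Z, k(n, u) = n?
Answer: 3141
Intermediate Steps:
C(Z) = -Z/6
B(P) = -7*P/36 (B(P) = -(P*(-1/6*(-1)) + P)/6 = -(P*(1/6) + P)/6 = -(P/6 + P)/6 = -7*P/36)
t(f) = sqrt(6 + 7*f) (t(f) = sqrt(f + (6 + 6*f)) = sqrt(6 + 7*f))
h(l) = 0 (h(l) = (l - l)*l = 0*l = 0)
h(t(B(-2))) + 3141 = 0 + 3141 = 3141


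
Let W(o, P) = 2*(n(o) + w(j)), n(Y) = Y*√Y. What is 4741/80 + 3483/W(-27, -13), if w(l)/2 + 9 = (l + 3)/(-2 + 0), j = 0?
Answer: 59743/1040 + 729*I*√3/104 ≈ 57.445 + 12.141*I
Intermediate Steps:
w(l) = -21 - l (w(l) = -18 + 2*((l + 3)/(-2 + 0)) = -18 + 2*((3 + l)/(-2)) = -18 + 2*((3 + l)*(-½)) = -18 + 2*(-3/2 - l/2) = -18 + (-3 - l) = -21 - l)
n(Y) = Y^(3/2)
W(o, P) = -42 + 2*o^(3/2) (W(o, P) = 2*(o^(3/2) + (-21 - 1*0)) = 2*(o^(3/2) + (-21 + 0)) = 2*(o^(3/2) - 21) = 2*(-21 + o^(3/2)) = -42 + 2*o^(3/2))
4741/80 + 3483/W(-27, -13) = 4741/80 + 3483/(-42 + 2*(-27)^(3/2)) = 4741*(1/80) + 3483/(-42 + 2*(-81*I*√3)) = 4741/80 + 3483/(-42 - 162*I*√3)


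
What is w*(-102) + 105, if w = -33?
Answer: 3471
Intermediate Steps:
w*(-102) + 105 = -33*(-102) + 105 = 3366 + 105 = 3471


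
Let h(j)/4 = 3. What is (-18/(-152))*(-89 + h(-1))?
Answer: -693/76 ≈ -9.1184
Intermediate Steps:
h(j) = 12 (h(j) = 4*3 = 12)
(-18/(-152))*(-89 + h(-1)) = (-18/(-152))*(-89 + 12) = -18*(-1/152)*(-77) = (9/76)*(-77) = -693/76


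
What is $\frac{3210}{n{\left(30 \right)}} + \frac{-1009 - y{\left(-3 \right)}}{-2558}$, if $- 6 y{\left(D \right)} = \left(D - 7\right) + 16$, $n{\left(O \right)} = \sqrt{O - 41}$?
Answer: $\frac{504}{1279} - \frac{3210 i \sqrt{11}}{11} \approx 0.39406 - 967.85 i$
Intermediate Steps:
$n{\left(O \right)} = \sqrt{-41 + O}$
$y{\left(D \right)} = - \frac{3}{2} - \frac{D}{6}$ ($y{\left(D \right)} = - \frac{\left(D - 7\right) + 16}{6} = - \frac{\left(-7 + D\right) + 16}{6} = - \frac{9 + D}{6} = - \frac{3}{2} - \frac{D}{6}$)
$\frac{3210}{n{\left(30 \right)}} + \frac{-1009 - y{\left(-3 \right)}}{-2558} = \frac{3210}{\sqrt{-41 + 30}} + \frac{-1009 - \left(- \frac{3}{2} - - \frac{1}{2}\right)}{-2558} = \frac{3210}{\sqrt{-11}} + \left(-1009 - \left(- \frac{3}{2} + \frac{1}{2}\right)\right) \left(- \frac{1}{2558}\right) = \frac{3210}{i \sqrt{11}} + \left(-1009 - -1\right) \left(- \frac{1}{2558}\right) = 3210 \left(- \frac{i \sqrt{11}}{11}\right) + \left(-1009 + 1\right) \left(- \frac{1}{2558}\right) = - \frac{3210 i \sqrt{11}}{11} - - \frac{504}{1279} = - \frac{3210 i \sqrt{11}}{11} + \frac{504}{1279} = \frac{504}{1279} - \frac{3210 i \sqrt{11}}{11}$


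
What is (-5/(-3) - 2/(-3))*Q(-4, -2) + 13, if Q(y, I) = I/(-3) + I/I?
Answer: 152/9 ≈ 16.889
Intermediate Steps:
Q(y, I) = 1 - I/3 (Q(y, I) = I*(-⅓) + 1 = -I/3 + 1 = 1 - I/3)
(-5/(-3) - 2/(-3))*Q(-4, -2) + 13 = (-5/(-3) - 2/(-3))*(1 - ⅓*(-2)) + 13 = (-5*(-⅓) - 2*(-⅓))*(1 + ⅔) + 13 = (5/3 + ⅔)*(5/3) + 13 = (7/3)*(5/3) + 13 = 35/9 + 13 = 152/9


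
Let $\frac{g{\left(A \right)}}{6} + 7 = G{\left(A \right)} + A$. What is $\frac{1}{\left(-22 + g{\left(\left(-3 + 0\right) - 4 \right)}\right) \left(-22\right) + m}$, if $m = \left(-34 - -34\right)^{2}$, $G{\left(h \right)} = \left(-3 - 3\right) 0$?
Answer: $\frac{1}{2332} \approx 0.00042882$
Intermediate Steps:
$G{\left(h \right)} = 0$ ($G{\left(h \right)} = \left(-6\right) 0 = 0$)
$m = 0$ ($m = \left(-34 + 34\right)^{2} = 0^{2} = 0$)
$g{\left(A \right)} = -42 + 6 A$ ($g{\left(A \right)} = -42 + 6 \left(0 + A\right) = -42 + 6 A$)
$\frac{1}{\left(-22 + g{\left(\left(-3 + 0\right) - 4 \right)}\right) \left(-22\right) + m} = \frac{1}{\left(-22 - \left(42 - 6 \left(\left(-3 + 0\right) - 4\right)\right)\right) \left(-22\right) + 0} = \frac{1}{\left(-22 - \left(42 - 6 \left(-3 - 4\right)\right)\right) \left(-22\right) + 0} = \frac{1}{\left(-22 + \left(-42 + 6 \left(-7\right)\right)\right) \left(-22\right) + 0} = \frac{1}{\left(-22 - 84\right) \left(-22\right) + 0} = \frac{1}{\left(-106\right) \left(-22\right) + 0} = \frac{1}{2332 + 0} = \frac{1}{2332}$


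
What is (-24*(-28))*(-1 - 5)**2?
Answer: 24192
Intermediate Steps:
(-24*(-28))*(-1 - 5)**2 = 672*(-6)**2 = 672*36 = 24192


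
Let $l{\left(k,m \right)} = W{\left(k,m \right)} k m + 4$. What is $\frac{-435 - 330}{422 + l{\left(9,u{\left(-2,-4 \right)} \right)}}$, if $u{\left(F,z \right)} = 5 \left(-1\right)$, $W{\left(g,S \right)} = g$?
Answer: $- \frac{255}{7} \approx -36.429$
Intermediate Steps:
$u{\left(F,z \right)} = -5$
$l{\left(k,m \right)} = 4 + m k^{2}$ ($l{\left(k,m \right)} = k k m + 4 = k^{2} m + 4 = m k^{2} + 4 = 4 + m k^{2}$)
$\frac{-435 - 330}{422 + l{\left(9,u{\left(-2,-4 \right)} \right)}} = \frac{-435 - 330}{422 + \left(4 - 5 \cdot 9^{2}\right)} = - \frac{765}{422 + \left(4 - 405\right)} = - \frac{765}{422 - 401} = - \frac{765}{21} = \left(-765\right) \frac{1}{21} = - \frac{255}{7}$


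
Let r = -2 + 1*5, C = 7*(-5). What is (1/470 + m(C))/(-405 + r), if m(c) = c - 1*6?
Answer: 6423/62980 ≈ 0.10198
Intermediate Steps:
C = -35
r = 3 (r = -2 + 5 = 3)
m(c) = -6 + c (m(c) = c - 6 = -6 + c)
(1/470 + m(C))/(-405 + r) = (1/470 + (-6 - 35))/(-405 + 3) = (1/470 - 41)/(-402) = -19269/470*(-1/402) = 6423/62980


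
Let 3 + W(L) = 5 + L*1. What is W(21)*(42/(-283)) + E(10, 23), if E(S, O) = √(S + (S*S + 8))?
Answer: -966/283 + √118 ≈ 7.4494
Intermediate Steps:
E(S, O) = √(8 + S + S²) (E(S, O) = √(S + (S² + 8)) = √(S + (8 + S²)) = √(8 + S + S²))
W(L) = 2 + L (W(L) = -3 + (5 + L*1) = -3 + (5 + L) = 2 + L)
W(21)*(42/(-283)) + E(10, 23) = (2 + 21)*(42/(-283)) + √(8 + 10 + 10²) = 23*(42*(-1/283)) + √(8 + 10 + 100) = 23*(-42/283) + √118 = -966/283 + √118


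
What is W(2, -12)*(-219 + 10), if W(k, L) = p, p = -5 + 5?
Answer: 0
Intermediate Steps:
p = 0
W(k, L) = 0
W(2, -12)*(-219 + 10) = 0*(-219 + 10) = 0*(-209) = 0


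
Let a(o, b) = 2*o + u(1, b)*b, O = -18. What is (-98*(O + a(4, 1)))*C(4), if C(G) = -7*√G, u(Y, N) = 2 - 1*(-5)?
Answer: -4116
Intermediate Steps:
u(Y, N) = 7 (u(Y, N) = 2 + 5 = 7)
a(o, b) = 2*o + 7*b
(-98*(O + a(4, 1)))*C(4) = (-98*(-18 + (2*4 + 7*1)))*(-7*√4) = (-98*(-18 + (8 + 7)))*(-7*2) = -98*(-18 + 15)*(-14) = -98*(-3)*(-14) = 294*(-14) = -4116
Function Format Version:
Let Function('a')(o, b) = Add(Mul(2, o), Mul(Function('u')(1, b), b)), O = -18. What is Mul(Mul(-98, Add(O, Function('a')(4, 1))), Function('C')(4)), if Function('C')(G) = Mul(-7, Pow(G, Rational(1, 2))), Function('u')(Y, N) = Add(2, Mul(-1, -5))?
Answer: -4116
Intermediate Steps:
Function('u')(Y, N) = 7 (Function('u')(Y, N) = Add(2, 5) = 7)
Function('a')(o, b) = Add(Mul(2, o), Mul(7, b))
Mul(Mul(-98, Add(O, Function('a')(4, 1))), Function('C')(4)) = Mul(Mul(-98, Add(-18, Add(Mul(2, 4), Mul(7, 1)))), Mul(-7, Pow(4, Rational(1, 2)))) = Mul(Mul(-98, Add(-18, Add(8, 7))), Mul(-7, 2)) = Mul(Mul(-98, Add(-18, 15)), -14) = Mul(Mul(-98, -3), -14) = Mul(294, -14) = -4116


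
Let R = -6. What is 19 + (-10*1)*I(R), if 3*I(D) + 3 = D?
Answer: 49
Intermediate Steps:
I(D) = -1 + D/3
19 + (-10*1)*I(R) = 19 + (-10*1)*(-1 + (1/3)*(-6)) = 19 - 10*(-1 - 2) = 19 - 10*(-3) = 19 + 30 = 49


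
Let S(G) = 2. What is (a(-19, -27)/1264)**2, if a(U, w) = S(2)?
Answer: 1/399424 ≈ 2.5036e-6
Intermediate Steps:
a(U, w) = 2
(a(-19, -27)/1264)**2 = (2/1264)**2 = (2*(1/1264))**2 = (1/632)**2 = 1/399424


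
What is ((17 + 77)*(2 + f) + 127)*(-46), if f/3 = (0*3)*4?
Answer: -14490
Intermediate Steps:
f = 0 (f = 3*((0*3)*4) = 3*(0*4) = 3*0 = 0)
((17 + 77)*(2 + f) + 127)*(-46) = ((17 + 77)*(2 + 0) + 127)*(-46) = (94*2 + 127)*(-46) = (188 + 127)*(-46) = 315*(-46) = -14490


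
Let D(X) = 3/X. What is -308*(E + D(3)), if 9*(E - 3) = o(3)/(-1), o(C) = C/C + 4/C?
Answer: -31108/27 ≈ -1152.1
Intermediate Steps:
o(C) = 1 + 4/C
E = 74/27 (E = 3 + (((4 + 3)/3)/(-1))/9 = 3 + (((1/3)*7)*(-1))/9 = 3 + ((7/3)*(-1))/9 = 3 + (1/9)*(-7/3) = 3 - 7/27 = 74/27 ≈ 2.7407)
-308*(E + D(3)) = -308*(74/27 + 3/3) = -308*(74/27 + 3*(1/3)) = -308*(74/27 + 1) = -308*101/27 = -31108/27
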